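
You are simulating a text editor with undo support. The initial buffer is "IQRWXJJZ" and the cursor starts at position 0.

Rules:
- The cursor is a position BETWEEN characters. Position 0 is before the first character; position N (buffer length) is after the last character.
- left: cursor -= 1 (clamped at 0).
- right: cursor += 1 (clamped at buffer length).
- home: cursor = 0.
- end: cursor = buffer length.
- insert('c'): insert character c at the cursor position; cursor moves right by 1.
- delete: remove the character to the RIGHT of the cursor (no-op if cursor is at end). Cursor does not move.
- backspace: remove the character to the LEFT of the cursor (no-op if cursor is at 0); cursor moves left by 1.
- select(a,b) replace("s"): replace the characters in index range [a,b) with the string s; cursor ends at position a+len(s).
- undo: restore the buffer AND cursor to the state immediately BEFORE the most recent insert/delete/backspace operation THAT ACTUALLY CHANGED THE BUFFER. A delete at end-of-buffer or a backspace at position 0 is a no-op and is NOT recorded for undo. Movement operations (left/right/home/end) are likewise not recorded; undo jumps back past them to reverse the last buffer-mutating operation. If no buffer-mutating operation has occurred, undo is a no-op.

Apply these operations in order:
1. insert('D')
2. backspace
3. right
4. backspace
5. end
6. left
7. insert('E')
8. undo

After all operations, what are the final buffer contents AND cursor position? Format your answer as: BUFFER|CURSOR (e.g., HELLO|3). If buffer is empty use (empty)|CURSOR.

Answer: QRWXJJZ|6

Derivation:
After op 1 (insert('D')): buf='DIQRWXJJZ' cursor=1
After op 2 (backspace): buf='IQRWXJJZ' cursor=0
After op 3 (right): buf='IQRWXJJZ' cursor=1
After op 4 (backspace): buf='QRWXJJZ' cursor=0
After op 5 (end): buf='QRWXJJZ' cursor=7
After op 6 (left): buf='QRWXJJZ' cursor=6
After op 7 (insert('E')): buf='QRWXJJEZ' cursor=7
After op 8 (undo): buf='QRWXJJZ' cursor=6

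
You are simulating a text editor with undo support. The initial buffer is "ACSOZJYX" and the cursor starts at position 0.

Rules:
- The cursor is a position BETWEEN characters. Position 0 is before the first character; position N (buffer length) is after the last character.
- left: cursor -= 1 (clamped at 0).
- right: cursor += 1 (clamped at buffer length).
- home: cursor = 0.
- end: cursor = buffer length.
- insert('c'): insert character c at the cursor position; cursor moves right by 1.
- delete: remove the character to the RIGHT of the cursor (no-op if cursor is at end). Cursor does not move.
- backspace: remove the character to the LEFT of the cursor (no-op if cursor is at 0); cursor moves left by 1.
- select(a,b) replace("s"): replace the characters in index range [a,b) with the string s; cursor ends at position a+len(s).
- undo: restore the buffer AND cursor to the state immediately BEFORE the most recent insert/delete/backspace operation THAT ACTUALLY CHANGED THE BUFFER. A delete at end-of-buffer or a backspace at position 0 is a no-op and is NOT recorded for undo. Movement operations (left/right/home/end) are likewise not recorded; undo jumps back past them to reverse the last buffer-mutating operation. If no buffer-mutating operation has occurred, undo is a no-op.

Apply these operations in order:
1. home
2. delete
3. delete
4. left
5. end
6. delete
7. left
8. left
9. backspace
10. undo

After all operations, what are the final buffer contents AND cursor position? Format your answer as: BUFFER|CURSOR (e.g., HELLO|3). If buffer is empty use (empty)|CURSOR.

After op 1 (home): buf='ACSOZJYX' cursor=0
After op 2 (delete): buf='CSOZJYX' cursor=0
After op 3 (delete): buf='SOZJYX' cursor=0
After op 4 (left): buf='SOZJYX' cursor=0
After op 5 (end): buf='SOZJYX' cursor=6
After op 6 (delete): buf='SOZJYX' cursor=6
After op 7 (left): buf='SOZJYX' cursor=5
After op 8 (left): buf='SOZJYX' cursor=4
After op 9 (backspace): buf='SOZYX' cursor=3
After op 10 (undo): buf='SOZJYX' cursor=4

Answer: SOZJYX|4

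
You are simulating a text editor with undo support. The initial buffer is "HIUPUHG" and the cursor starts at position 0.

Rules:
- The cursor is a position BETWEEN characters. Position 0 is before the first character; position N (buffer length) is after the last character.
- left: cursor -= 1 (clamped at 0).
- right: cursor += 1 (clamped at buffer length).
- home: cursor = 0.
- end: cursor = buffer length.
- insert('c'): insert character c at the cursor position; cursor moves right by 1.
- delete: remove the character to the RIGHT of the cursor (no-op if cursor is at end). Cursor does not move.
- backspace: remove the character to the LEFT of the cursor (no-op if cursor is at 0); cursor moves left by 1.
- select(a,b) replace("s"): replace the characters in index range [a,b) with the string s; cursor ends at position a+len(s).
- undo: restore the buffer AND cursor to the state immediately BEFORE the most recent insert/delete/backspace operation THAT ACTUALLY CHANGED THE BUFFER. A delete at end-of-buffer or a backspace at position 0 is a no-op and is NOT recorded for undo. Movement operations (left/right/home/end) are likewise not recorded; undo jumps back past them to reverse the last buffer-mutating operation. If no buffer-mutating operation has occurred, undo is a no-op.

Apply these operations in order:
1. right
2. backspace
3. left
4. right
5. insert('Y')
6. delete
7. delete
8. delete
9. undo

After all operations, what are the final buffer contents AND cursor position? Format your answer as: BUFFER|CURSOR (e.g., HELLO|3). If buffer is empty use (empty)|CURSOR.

After op 1 (right): buf='HIUPUHG' cursor=1
After op 2 (backspace): buf='IUPUHG' cursor=0
After op 3 (left): buf='IUPUHG' cursor=0
After op 4 (right): buf='IUPUHG' cursor=1
After op 5 (insert('Y')): buf='IYUPUHG' cursor=2
After op 6 (delete): buf='IYPUHG' cursor=2
After op 7 (delete): buf='IYUHG' cursor=2
After op 8 (delete): buf='IYHG' cursor=2
After op 9 (undo): buf='IYUHG' cursor=2

Answer: IYUHG|2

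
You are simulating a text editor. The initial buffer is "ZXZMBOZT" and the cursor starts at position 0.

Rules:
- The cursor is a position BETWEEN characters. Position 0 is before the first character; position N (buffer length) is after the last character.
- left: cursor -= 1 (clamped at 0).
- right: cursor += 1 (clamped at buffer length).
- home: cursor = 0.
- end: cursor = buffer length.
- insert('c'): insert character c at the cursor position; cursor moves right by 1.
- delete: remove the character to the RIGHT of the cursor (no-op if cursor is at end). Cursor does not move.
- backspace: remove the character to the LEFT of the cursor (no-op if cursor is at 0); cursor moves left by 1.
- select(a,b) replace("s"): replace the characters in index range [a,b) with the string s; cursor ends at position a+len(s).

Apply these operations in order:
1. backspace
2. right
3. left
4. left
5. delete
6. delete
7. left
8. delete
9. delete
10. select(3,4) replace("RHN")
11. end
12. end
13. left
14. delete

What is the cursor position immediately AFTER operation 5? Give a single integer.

Answer: 0

Derivation:
After op 1 (backspace): buf='ZXZMBOZT' cursor=0
After op 2 (right): buf='ZXZMBOZT' cursor=1
After op 3 (left): buf='ZXZMBOZT' cursor=0
After op 4 (left): buf='ZXZMBOZT' cursor=0
After op 5 (delete): buf='XZMBOZT' cursor=0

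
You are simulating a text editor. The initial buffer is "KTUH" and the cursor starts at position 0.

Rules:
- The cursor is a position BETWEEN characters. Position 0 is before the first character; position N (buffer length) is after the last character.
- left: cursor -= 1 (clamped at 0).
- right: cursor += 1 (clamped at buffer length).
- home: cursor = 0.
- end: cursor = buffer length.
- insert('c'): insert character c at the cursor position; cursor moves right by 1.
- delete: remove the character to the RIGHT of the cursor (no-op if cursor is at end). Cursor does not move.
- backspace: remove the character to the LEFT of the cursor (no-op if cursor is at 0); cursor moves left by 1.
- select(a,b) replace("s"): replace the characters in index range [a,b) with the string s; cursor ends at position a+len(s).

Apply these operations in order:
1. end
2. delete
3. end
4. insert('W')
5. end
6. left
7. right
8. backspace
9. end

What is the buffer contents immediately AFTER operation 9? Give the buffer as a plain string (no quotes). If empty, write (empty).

After op 1 (end): buf='KTUH' cursor=4
After op 2 (delete): buf='KTUH' cursor=4
After op 3 (end): buf='KTUH' cursor=4
After op 4 (insert('W')): buf='KTUHW' cursor=5
After op 5 (end): buf='KTUHW' cursor=5
After op 6 (left): buf='KTUHW' cursor=4
After op 7 (right): buf='KTUHW' cursor=5
After op 8 (backspace): buf='KTUH' cursor=4
After op 9 (end): buf='KTUH' cursor=4

Answer: KTUH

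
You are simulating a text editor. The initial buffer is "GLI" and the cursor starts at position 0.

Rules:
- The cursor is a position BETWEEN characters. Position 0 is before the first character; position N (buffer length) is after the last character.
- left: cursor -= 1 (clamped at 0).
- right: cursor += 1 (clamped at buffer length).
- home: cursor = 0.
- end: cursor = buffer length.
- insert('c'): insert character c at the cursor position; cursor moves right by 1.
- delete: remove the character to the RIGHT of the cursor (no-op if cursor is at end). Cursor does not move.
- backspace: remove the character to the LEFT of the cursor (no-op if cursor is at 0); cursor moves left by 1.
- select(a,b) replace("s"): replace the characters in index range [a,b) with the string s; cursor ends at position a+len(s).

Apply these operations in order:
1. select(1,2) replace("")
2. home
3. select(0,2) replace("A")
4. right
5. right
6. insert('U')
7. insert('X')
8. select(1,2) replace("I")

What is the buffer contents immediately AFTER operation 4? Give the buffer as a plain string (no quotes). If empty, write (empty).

After op 1 (select(1,2) replace("")): buf='GI' cursor=1
After op 2 (home): buf='GI' cursor=0
After op 3 (select(0,2) replace("A")): buf='A' cursor=1
After op 4 (right): buf='A' cursor=1

Answer: A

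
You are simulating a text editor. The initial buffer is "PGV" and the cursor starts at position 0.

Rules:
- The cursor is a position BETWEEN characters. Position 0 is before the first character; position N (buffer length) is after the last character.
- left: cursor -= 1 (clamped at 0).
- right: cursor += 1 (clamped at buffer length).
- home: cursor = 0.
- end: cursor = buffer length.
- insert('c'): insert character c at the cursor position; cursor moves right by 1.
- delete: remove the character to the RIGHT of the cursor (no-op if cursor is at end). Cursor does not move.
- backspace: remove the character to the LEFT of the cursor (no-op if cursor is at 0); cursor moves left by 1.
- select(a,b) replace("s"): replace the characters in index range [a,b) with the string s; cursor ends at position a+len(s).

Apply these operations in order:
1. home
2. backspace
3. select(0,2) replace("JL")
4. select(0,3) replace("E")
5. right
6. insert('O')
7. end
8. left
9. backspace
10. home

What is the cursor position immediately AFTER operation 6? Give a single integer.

Answer: 2

Derivation:
After op 1 (home): buf='PGV' cursor=0
After op 2 (backspace): buf='PGV' cursor=0
After op 3 (select(0,2) replace("JL")): buf='JLV' cursor=2
After op 4 (select(0,3) replace("E")): buf='E' cursor=1
After op 5 (right): buf='E' cursor=1
After op 6 (insert('O')): buf='EO' cursor=2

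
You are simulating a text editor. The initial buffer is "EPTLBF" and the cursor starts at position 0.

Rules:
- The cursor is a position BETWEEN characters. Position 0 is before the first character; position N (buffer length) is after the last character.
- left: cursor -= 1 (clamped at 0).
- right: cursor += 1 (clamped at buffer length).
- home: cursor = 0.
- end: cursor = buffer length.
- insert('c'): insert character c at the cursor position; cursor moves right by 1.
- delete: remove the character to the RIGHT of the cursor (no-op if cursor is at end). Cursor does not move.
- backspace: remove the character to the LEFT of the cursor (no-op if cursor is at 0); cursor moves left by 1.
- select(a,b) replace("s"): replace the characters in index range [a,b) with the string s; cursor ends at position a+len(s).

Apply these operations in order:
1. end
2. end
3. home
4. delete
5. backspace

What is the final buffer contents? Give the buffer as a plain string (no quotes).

After op 1 (end): buf='EPTLBF' cursor=6
After op 2 (end): buf='EPTLBF' cursor=6
After op 3 (home): buf='EPTLBF' cursor=0
After op 4 (delete): buf='PTLBF' cursor=0
After op 5 (backspace): buf='PTLBF' cursor=0

Answer: PTLBF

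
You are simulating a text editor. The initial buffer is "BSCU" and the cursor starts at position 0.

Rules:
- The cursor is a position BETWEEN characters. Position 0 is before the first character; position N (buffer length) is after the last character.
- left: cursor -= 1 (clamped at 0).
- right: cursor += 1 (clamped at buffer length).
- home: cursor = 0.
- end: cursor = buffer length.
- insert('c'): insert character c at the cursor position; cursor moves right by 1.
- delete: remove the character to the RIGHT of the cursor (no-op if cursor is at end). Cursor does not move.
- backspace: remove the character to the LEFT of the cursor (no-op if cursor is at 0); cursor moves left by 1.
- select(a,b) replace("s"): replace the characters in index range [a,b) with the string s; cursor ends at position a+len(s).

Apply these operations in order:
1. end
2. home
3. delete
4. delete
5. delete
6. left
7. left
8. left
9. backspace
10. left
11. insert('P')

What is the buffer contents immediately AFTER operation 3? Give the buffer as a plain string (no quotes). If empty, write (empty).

After op 1 (end): buf='BSCU' cursor=4
After op 2 (home): buf='BSCU' cursor=0
After op 3 (delete): buf='SCU' cursor=0

Answer: SCU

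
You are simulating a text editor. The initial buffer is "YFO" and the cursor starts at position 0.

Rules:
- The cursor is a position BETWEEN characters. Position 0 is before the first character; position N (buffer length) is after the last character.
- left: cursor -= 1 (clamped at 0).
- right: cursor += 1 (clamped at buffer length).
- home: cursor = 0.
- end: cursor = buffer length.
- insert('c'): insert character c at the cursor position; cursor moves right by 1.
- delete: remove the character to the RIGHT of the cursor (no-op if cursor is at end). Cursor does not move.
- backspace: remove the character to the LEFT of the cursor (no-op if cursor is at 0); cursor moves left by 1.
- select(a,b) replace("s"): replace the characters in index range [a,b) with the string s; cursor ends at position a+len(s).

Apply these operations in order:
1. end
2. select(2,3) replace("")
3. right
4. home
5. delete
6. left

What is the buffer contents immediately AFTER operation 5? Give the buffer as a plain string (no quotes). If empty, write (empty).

After op 1 (end): buf='YFO' cursor=3
After op 2 (select(2,3) replace("")): buf='YF' cursor=2
After op 3 (right): buf='YF' cursor=2
After op 4 (home): buf='YF' cursor=0
After op 5 (delete): buf='F' cursor=0

Answer: F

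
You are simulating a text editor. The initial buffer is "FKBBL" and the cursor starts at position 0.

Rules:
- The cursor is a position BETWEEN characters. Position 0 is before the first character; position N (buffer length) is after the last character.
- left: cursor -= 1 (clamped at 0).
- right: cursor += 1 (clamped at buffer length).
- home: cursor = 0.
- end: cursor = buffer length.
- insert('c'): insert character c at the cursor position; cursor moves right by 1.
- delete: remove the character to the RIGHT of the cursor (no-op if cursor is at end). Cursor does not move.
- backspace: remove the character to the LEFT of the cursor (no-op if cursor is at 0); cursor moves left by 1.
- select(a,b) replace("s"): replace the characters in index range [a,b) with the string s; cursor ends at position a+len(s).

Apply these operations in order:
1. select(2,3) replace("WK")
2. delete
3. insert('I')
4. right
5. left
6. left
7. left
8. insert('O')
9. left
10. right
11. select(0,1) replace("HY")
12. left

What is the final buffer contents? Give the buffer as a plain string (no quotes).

Answer: HYKWOKIL

Derivation:
After op 1 (select(2,3) replace("WK")): buf='FKWKBL' cursor=4
After op 2 (delete): buf='FKWKL' cursor=4
After op 3 (insert('I')): buf='FKWKIL' cursor=5
After op 4 (right): buf='FKWKIL' cursor=6
After op 5 (left): buf='FKWKIL' cursor=5
After op 6 (left): buf='FKWKIL' cursor=4
After op 7 (left): buf='FKWKIL' cursor=3
After op 8 (insert('O')): buf='FKWOKIL' cursor=4
After op 9 (left): buf='FKWOKIL' cursor=3
After op 10 (right): buf='FKWOKIL' cursor=4
After op 11 (select(0,1) replace("HY")): buf='HYKWOKIL' cursor=2
After op 12 (left): buf='HYKWOKIL' cursor=1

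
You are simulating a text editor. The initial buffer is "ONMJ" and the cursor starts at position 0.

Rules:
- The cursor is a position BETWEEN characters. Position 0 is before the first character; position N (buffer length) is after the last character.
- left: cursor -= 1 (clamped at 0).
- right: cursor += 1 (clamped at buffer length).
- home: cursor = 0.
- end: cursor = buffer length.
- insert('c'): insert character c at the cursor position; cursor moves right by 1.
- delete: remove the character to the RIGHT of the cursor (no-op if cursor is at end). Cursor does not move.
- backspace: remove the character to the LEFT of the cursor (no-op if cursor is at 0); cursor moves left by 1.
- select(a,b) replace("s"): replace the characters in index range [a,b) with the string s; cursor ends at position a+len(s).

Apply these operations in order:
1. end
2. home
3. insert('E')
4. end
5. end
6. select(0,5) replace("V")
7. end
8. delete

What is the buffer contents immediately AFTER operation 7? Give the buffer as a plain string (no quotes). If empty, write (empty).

After op 1 (end): buf='ONMJ' cursor=4
After op 2 (home): buf='ONMJ' cursor=0
After op 3 (insert('E')): buf='EONMJ' cursor=1
After op 4 (end): buf='EONMJ' cursor=5
After op 5 (end): buf='EONMJ' cursor=5
After op 6 (select(0,5) replace("V")): buf='V' cursor=1
After op 7 (end): buf='V' cursor=1

Answer: V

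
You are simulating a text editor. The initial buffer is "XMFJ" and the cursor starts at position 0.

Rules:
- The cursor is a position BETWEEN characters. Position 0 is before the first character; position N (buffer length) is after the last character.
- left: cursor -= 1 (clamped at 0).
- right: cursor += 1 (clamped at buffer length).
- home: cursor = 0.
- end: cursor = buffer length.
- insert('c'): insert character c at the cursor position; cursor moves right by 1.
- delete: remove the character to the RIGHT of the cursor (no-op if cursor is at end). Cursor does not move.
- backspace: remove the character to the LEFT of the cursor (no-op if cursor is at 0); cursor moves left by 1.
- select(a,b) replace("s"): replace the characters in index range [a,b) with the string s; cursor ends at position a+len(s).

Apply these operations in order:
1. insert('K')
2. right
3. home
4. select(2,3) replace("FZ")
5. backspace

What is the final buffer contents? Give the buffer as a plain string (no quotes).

After op 1 (insert('K')): buf='KXMFJ' cursor=1
After op 2 (right): buf='KXMFJ' cursor=2
After op 3 (home): buf='KXMFJ' cursor=0
After op 4 (select(2,3) replace("FZ")): buf='KXFZFJ' cursor=4
After op 5 (backspace): buf='KXFFJ' cursor=3

Answer: KXFFJ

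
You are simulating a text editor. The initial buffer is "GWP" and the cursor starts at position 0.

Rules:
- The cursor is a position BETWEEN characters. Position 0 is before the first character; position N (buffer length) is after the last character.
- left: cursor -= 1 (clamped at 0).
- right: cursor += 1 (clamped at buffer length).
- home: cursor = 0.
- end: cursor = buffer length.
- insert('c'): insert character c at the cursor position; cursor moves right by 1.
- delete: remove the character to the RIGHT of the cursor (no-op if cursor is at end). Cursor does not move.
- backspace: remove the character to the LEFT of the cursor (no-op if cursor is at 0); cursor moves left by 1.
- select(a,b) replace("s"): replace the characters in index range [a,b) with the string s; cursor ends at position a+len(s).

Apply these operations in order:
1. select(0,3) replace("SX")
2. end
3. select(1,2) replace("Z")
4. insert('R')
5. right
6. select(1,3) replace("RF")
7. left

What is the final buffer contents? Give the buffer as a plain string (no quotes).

After op 1 (select(0,3) replace("SX")): buf='SX' cursor=2
After op 2 (end): buf='SX' cursor=2
After op 3 (select(1,2) replace("Z")): buf='SZ' cursor=2
After op 4 (insert('R')): buf='SZR' cursor=3
After op 5 (right): buf='SZR' cursor=3
After op 6 (select(1,3) replace("RF")): buf='SRF' cursor=3
After op 7 (left): buf='SRF' cursor=2

Answer: SRF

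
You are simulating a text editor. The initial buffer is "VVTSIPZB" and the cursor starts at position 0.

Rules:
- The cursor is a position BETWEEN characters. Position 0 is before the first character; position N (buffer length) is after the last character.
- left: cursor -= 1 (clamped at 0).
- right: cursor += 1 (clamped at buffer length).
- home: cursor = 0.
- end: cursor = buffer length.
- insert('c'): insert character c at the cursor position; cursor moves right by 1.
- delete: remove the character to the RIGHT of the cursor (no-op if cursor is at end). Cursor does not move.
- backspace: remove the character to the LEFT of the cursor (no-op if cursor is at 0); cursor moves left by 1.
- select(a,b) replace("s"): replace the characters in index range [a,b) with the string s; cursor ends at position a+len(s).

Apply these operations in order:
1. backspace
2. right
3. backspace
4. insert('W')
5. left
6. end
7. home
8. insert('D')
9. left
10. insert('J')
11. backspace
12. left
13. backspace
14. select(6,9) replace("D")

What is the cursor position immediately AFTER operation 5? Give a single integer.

Answer: 0

Derivation:
After op 1 (backspace): buf='VVTSIPZB' cursor=0
After op 2 (right): buf='VVTSIPZB' cursor=1
After op 3 (backspace): buf='VTSIPZB' cursor=0
After op 4 (insert('W')): buf='WVTSIPZB' cursor=1
After op 5 (left): buf='WVTSIPZB' cursor=0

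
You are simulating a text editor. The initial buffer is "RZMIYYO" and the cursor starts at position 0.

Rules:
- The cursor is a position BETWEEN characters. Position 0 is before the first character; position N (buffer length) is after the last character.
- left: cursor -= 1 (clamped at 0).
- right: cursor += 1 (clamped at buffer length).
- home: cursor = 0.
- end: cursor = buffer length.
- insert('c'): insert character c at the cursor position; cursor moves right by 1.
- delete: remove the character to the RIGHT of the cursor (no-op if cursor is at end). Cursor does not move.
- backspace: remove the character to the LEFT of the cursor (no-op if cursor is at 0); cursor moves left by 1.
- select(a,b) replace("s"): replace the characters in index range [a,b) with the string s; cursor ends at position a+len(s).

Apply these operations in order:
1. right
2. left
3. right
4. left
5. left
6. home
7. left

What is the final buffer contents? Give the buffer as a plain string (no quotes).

Answer: RZMIYYO

Derivation:
After op 1 (right): buf='RZMIYYO' cursor=1
After op 2 (left): buf='RZMIYYO' cursor=0
After op 3 (right): buf='RZMIYYO' cursor=1
After op 4 (left): buf='RZMIYYO' cursor=0
After op 5 (left): buf='RZMIYYO' cursor=0
After op 6 (home): buf='RZMIYYO' cursor=0
After op 7 (left): buf='RZMIYYO' cursor=0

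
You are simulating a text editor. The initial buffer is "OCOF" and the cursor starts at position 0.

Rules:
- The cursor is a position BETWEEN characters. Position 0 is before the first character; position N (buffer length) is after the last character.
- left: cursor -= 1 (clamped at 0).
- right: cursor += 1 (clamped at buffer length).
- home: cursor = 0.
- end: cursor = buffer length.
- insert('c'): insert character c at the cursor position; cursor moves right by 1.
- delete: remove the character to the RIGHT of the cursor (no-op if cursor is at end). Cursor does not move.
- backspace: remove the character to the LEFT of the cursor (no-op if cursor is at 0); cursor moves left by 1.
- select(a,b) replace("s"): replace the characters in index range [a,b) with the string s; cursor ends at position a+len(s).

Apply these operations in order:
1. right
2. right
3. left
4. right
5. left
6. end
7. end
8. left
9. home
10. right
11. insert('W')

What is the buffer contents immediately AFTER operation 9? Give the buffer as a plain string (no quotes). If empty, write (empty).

Answer: OCOF

Derivation:
After op 1 (right): buf='OCOF' cursor=1
After op 2 (right): buf='OCOF' cursor=2
After op 3 (left): buf='OCOF' cursor=1
After op 4 (right): buf='OCOF' cursor=2
After op 5 (left): buf='OCOF' cursor=1
After op 6 (end): buf='OCOF' cursor=4
After op 7 (end): buf='OCOF' cursor=4
After op 8 (left): buf='OCOF' cursor=3
After op 9 (home): buf='OCOF' cursor=0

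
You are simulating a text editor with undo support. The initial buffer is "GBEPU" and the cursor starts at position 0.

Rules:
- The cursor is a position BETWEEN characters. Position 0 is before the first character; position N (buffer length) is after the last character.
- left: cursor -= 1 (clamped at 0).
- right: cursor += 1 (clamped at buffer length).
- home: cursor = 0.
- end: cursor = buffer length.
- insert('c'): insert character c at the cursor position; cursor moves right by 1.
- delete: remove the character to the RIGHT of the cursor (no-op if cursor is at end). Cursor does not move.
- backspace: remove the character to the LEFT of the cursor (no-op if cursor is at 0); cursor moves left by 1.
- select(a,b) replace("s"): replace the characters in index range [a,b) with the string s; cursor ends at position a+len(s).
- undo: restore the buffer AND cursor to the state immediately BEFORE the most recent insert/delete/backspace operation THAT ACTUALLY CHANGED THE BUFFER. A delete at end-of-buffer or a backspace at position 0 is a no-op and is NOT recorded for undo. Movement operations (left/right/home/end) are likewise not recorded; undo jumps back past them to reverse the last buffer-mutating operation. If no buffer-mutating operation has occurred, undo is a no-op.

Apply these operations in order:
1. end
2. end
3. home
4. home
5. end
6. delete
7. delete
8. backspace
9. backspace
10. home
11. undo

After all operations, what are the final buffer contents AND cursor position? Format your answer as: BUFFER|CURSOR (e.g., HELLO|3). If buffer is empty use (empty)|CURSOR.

Answer: GBEP|4

Derivation:
After op 1 (end): buf='GBEPU' cursor=5
After op 2 (end): buf='GBEPU' cursor=5
After op 3 (home): buf='GBEPU' cursor=0
After op 4 (home): buf='GBEPU' cursor=0
After op 5 (end): buf='GBEPU' cursor=5
After op 6 (delete): buf='GBEPU' cursor=5
After op 7 (delete): buf='GBEPU' cursor=5
After op 8 (backspace): buf='GBEP' cursor=4
After op 9 (backspace): buf='GBE' cursor=3
After op 10 (home): buf='GBE' cursor=0
After op 11 (undo): buf='GBEP' cursor=4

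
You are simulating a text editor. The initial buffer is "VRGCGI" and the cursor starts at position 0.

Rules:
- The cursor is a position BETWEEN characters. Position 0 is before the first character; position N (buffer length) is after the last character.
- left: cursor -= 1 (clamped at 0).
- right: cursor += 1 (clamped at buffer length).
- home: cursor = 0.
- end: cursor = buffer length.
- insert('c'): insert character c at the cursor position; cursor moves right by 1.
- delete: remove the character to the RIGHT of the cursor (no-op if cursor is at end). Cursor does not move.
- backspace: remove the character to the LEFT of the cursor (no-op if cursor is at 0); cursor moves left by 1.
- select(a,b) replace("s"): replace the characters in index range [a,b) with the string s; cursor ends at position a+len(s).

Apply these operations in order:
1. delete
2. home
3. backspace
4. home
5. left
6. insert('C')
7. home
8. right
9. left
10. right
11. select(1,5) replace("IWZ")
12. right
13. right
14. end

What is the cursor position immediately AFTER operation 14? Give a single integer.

After op 1 (delete): buf='RGCGI' cursor=0
After op 2 (home): buf='RGCGI' cursor=0
After op 3 (backspace): buf='RGCGI' cursor=0
After op 4 (home): buf='RGCGI' cursor=0
After op 5 (left): buf='RGCGI' cursor=0
After op 6 (insert('C')): buf='CRGCGI' cursor=1
After op 7 (home): buf='CRGCGI' cursor=0
After op 8 (right): buf='CRGCGI' cursor=1
After op 9 (left): buf='CRGCGI' cursor=0
After op 10 (right): buf='CRGCGI' cursor=1
After op 11 (select(1,5) replace("IWZ")): buf='CIWZI' cursor=4
After op 12 (right): buf='CIWZI' cursor=5
After op 13 (right): buf='CIWZI' cursor=5
After op 14 (end): buf='CIWZI' cursor=5

Answer: 5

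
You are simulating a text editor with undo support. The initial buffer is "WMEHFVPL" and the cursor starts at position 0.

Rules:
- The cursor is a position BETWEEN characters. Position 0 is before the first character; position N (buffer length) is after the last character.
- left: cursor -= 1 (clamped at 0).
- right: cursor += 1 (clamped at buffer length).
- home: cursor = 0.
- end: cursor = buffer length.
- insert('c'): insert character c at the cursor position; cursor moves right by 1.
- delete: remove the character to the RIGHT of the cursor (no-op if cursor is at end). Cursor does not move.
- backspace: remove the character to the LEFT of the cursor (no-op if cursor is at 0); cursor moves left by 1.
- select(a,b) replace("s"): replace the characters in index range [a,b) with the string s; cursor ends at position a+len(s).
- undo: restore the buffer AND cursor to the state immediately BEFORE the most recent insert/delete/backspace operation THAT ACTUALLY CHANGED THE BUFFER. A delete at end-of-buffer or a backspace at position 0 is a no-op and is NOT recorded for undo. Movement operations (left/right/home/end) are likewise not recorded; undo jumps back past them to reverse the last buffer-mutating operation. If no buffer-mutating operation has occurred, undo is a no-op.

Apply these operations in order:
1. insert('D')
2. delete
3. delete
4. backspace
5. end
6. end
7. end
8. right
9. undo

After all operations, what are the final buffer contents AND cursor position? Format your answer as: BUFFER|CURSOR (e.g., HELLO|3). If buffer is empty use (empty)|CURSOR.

Answer: DEHFVPL|1

Derivation:
After op 1 (insert('D')): buf='DWMEHFVPL' cursor=1
After op 2 (delete): buf='DMEHFVPL' cursor=1
After op 3 (delete): buf='DEHFVPL' cursor=1
After op 4 (backspace): buf='EHFVPL' cursor=0
After op 5 (end): buf='EHFVPL' cursor=6
After op 6 (end): buf='EHFVPL' cursor=6
After op 7 (end): buf='EHFVPL' cursor=6
After op 8 (right): buf='EHFVPL' cursor=6
After op 9 (undo): buf='DEHFVPL' cursor=1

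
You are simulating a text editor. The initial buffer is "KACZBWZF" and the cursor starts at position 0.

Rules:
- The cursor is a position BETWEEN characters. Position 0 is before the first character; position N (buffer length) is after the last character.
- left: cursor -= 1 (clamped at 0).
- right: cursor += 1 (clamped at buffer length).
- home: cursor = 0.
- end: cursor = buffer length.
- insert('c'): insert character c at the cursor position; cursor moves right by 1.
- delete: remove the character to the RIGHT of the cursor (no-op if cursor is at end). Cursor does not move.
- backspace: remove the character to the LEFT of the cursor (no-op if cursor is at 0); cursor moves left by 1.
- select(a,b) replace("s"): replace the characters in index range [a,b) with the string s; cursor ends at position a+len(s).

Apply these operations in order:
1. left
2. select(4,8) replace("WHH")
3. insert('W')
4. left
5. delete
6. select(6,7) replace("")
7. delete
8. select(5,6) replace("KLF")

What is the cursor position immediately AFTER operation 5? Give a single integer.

After op 1 (left): buf='KACZBWZF' cursor=0
After op 2 (select(4,8) replace("WHH")): buf='KACZWHH' cursor=7
After op 3 (insert('W')): buf='KACZWHHW' cursor=8
After op 4 (left): buf='KACZWHHW' cursor=7
After op 5 (delete): buf='KACZWHH' cursor=7

Answer: 7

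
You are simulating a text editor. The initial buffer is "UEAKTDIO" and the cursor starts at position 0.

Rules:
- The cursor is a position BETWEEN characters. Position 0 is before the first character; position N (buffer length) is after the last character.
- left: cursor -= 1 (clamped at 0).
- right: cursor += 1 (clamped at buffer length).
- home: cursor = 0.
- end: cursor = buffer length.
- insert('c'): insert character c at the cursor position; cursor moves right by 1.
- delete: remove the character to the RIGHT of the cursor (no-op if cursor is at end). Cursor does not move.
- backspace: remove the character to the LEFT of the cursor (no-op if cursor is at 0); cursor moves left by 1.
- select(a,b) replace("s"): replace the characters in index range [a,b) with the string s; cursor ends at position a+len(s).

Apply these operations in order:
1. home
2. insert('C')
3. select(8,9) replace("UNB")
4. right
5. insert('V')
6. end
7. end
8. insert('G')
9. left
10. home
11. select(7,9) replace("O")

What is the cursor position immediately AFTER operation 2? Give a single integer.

Answer: 1

Derivation:
After op 1 (home): buf='UEAKTDIO' cursor=0
After op 2 (insert('C')): buf='CUEAKTDIO' cursor=1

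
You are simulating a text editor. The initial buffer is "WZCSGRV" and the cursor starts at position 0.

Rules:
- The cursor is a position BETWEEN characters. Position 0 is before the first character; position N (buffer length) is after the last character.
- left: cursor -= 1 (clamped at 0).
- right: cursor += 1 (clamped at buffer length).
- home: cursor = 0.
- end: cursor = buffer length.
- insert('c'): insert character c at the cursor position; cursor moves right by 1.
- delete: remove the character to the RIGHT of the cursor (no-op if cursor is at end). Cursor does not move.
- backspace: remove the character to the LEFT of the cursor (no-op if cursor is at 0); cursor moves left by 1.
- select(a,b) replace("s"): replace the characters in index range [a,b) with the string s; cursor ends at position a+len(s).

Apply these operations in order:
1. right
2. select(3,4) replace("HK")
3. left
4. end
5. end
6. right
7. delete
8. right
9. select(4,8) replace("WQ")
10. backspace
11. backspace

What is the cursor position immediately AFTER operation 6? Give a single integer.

Answer: 8

Derivation:
After op 1 (right): buf='WZCSGRV' cursor=1
After op 2 (select(3,4) replace("HK")): buf='WZCHKGRV' cursor=5
After op 3 (left): buf='WZCHKGRV' cursor=4
After op 4 (end): buf='WZCHKGRV' cursor=8
After op 5 (end): buf='WZCHKGRV' cursor=8
After op 6 (right): buf='WZCHKGRV' cursor=8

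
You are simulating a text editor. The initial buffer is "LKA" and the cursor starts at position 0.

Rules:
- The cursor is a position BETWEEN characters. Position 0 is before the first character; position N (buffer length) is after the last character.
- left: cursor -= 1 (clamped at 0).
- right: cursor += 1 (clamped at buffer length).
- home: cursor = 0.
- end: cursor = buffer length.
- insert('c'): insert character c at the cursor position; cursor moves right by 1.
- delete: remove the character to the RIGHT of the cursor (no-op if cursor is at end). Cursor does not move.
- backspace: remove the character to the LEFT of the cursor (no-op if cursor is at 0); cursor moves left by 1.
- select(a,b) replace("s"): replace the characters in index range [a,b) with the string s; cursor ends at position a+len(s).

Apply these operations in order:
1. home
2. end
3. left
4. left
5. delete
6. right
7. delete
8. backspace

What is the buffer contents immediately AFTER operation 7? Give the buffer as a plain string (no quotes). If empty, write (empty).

Answer: LA

Derivation:
After op 1 (home): buf='LKA' cursor=0
After op 2 (end): buf='LKA' cursor=3
After op 3 (left): buf='LKA' cursor=2
After op 4 (left): buf='LKA' cursor=1
After op 5 (delete): buf='LA' cursor=1
After op 6 (right): buf='LA' cursor=2
After op 7 (delete): buf='LA' cursor=2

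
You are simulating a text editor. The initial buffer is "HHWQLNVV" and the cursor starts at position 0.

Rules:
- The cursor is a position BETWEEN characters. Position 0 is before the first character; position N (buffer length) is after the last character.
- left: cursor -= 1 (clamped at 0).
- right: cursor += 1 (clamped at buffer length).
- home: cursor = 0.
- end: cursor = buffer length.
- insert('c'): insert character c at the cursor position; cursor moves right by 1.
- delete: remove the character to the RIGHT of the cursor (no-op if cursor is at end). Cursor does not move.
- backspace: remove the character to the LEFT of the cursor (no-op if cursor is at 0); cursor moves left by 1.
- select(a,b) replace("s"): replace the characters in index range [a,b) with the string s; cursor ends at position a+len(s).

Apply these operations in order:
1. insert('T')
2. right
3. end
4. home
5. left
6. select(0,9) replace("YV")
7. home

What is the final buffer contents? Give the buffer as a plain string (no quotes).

After op 1 (insert('T')): buf='THHWQLNVV' cursor=1
After op 2 (right): buf='THHWQLNVV' cursor=2
After op 3 (end): buf='THHWQLNVV' cursor=9
After op 4 (home): buf='THHWQLNVV' cursor=0
After op 5 (left): buf='THHWQLNVV' cursor=0
After op 6 (select(0,9) replace("YV")): buf='YV' cursor=2
After op 7 (home): buf='YV' cursor=0

Answer: YV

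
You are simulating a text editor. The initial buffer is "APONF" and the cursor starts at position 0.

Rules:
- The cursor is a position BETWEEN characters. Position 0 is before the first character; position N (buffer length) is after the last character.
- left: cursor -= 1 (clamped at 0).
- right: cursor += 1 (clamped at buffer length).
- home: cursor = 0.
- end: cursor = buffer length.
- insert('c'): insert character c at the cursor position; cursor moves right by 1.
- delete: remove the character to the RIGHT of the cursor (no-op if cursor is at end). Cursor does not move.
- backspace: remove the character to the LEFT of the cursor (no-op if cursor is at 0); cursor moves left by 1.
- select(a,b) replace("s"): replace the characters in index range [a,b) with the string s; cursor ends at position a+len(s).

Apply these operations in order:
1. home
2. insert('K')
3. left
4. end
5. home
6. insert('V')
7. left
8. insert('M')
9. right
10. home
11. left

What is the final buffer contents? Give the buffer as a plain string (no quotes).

After op 1 (home): buf='APONF' cursor=0
After op 2 (insert('K')): buf='KAPONF' cursor=1
After op 3 (left): buf='KAPONF' cursor=0
After op 4 (end): buf='KAPONF' cursor=6
After op 5 (home): buf='KAPONF' cursor=0
After op 6 (insert('V')): buf='VKAPONF' cursor=1
After op 7 (left): buf='VKAPONF' cursor=0
After op 8 (insert('M')): buf='MVKAPONF' cursor=1
After op 9 (right): buf='MVKAPONF' cursor=2
After op 10 (home): buf='MVKAPONF' cursor=0
After op 11 (left): buf='MVKAPONF' cursor=0

Answer: MVKAPONF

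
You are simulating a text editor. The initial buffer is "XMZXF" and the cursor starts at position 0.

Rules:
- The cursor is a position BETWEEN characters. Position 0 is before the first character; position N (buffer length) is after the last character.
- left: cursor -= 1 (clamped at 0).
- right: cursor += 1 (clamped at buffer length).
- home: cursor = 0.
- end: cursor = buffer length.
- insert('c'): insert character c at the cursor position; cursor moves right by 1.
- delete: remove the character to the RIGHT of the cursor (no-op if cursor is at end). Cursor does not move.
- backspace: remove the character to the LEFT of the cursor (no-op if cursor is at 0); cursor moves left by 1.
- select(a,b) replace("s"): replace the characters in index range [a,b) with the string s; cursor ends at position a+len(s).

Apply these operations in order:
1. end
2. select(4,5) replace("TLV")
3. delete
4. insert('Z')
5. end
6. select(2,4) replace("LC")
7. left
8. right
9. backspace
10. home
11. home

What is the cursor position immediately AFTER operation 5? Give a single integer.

After op 1 (end): buf='XMZXF' cursor=5
After op 2 (select(4,5) replace("TLV")): buf='XMZXTLV' cursor=7
After op 3 (delete): buf='XMZXTLV' cursor=7
After op 4 (insert('Z')): buf='XMZXTLVZ' cursor=8
After op 5 (end): buf='XMZXTLVZ' cursor=8

Answer: 8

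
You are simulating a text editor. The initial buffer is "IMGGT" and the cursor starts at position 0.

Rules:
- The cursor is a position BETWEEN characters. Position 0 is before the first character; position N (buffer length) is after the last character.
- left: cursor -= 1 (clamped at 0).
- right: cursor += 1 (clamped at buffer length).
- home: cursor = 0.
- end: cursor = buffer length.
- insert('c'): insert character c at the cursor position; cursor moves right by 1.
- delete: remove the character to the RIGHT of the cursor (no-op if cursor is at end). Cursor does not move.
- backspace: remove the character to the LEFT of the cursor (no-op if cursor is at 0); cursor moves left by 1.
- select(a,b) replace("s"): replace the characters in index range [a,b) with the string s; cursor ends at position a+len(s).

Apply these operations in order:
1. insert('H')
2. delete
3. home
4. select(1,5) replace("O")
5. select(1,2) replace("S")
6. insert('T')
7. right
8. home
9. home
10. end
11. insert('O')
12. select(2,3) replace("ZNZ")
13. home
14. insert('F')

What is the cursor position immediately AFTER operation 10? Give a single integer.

After op 1 (insert('H')): buf='HIMGGT' cursor=1
After op 2 (delete): buf='HMGGT' cursor=1
After op 3 (home): buf='HMGGT' cursor=0
After op 4 (select(1,5) replace("O")): buf='HO' cursor=2
After op 5 (select(1,2) replace("S")): buf='HS' cursor=2
After op 6 (insert('T')): buf='HST' cursor=3
After op 7 (right): buf='HST' cursor=3
After op 8 (home): buf='HST' cursor=0
After op 9 (home): buf='HST' cursor=0
After op 10 (end): buf='HST' cursor=3

Answer: 3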